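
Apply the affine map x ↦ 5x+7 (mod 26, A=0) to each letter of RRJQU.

OOAJD

R(17): 5·17+7=92≡14 → O
R(17): 5·17+7=92≡14 → O
J(9): 5·9+7=52≡0 → A
Q(16): 5·16+7=87≡9 → J
U(20): 5·20+7=107≡3 → D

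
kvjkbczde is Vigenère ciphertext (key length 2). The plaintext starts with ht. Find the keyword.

Subtract each crib letter from the matching ciphertext letter (mod 26):
k(10)−h(7)=3 → d
v(21)−t(19)=2 → c

dc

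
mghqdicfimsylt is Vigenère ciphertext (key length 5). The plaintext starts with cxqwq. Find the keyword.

Subtract each crib letter from the matching ciphertext letter (mod 26):
m(12)−c(2)=10 → k
g(6)−x(23)=-17≡9 → j
h(7)−q(16)=-9≡17 → r
q(16)−w(22)=-6≡20 → u
d(3)−q(16)=-13≡13 → n

kjrun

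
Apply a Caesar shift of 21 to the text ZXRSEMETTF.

Z(25): 25+21=46≡20 → U
X(23): 23+21=44≡18 → S
R(17): 17+21=38≡12 → M
S(18): 18+21=39≡13 → N
E(4): 4+21=25 → Z
M(12): 12+21=33≡7 → H
E(4): 4+21=25 → Z
T(19): 19+21=40≡14 → O
T(19): 19+21=40≡14 → O
F(5): 5+21=26≡0 → A

USMNZHZOOA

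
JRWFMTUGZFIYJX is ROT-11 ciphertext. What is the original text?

YGLUBIJVOUXNYM

J(9): 9−11=-2≡24 → Y
R(17): 17−11=6 → G
W(22): 22−11=11 → L
F(5): 5−11=-6≡20 → U
M(12): 12−11=1 → B
T(19): 19−11=8 → I
U(20): 20−11=9 → J
G(6): 6−11=-5≡21 → V
Z(25): 25−11=14 → O
F(5): 5−11=-6≡20 → U
I(8): 8−11=-3≡23 → X
Y(24): 24−11=13 → N
J(9): 9−11=-2≡24 → Y
X(23): 23−11=12 → M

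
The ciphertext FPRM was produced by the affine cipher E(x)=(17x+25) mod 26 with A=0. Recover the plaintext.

The inverse of 17 mod 26 is 23, since 17·23=391≡1. Apply D(y)=23·(y−25) mod 26:
F(5): 23·(5−25)=-460≡8 → I
P(15): 23·(15−25)=-230≡4 → E
R(17): 23·(17−25)=-184≡24 → Y
M(12): 23·(12−25)=-299≡13 → N

IEYN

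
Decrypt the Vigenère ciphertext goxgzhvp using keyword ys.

iwzobpxx

Repeat the key across the ciphertext: ysysysys
g(6)−y(24): -18≡8 → i
o(14)−s(18): -4≡22 → w
x(23)−y(24): -1≡25 → z
g(6)−s(18): -12≡14 → o
z(25)−y(24): 1 → b
h(7)−s(18): -11≡15 → p
v(21)−y(24): -3≡23 → x
p(15)−s(18): -3≡23 → x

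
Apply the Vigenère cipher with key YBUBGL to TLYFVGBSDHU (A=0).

Repeat the key across the message: YBUBGLYBUBG
T(19)+Y(24): 43≡17 → R
L(11)+B(1): 12 → M
Y(24)+U(20): 44≡18 → S
F(5)+B(1): 6 → G
V(21)+G(6): 27≡1 → B
G(6)+L(11): 17 → R
B(1)+Y(24): 25 → Z
S(18)+B(1): 19 → T
D(3)+U(20): 23 → X
H(7)+B(1): 8 → I
U(20)+G(6): 26≡0 → A

RMSGBRZTXIA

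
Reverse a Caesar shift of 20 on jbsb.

phyh

j(9): 9−20=-11≡15 → p
b(1): 1−20=-19≡7 → h
s(18): 18−20=-2≡24 → y
b(1): 1−20=-19≡7 → h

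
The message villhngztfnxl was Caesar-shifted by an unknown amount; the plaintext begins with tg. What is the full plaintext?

tgjjflexrdlvj

From the crib: v(21)−t(19)=2, so the shift is 2.
Subtract 2 from each ciphertext letter:
v(21): 21−2=19 → t
i(8): 8−2=6 → g
l(11): 11−2=9 → j
l(11): 11−2=9 → j
h(7): 7−2=5 → f
n(13): 13−2=11 → l
g(6): 6−2=4 → e
z(25): 25−2=23 → x
t(19): 19−2=17 → r
f(5): 5−2=3 → d
n(13): 13−2=11 → l
x(23): 23−2=21 → v
l(11): 11−2=9 → j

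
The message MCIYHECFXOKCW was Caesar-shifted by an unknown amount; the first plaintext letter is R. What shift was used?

21

From the crib: M(12)−R(17)=-5≡21, so the shift is 21.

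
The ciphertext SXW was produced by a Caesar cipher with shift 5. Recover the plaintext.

S(18): 18−5=13 → N
X(23): 23−5=18 → S
W(22): 22−5=17 → R

NSR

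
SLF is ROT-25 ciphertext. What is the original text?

S(18): 18−25=-7≡19 → T
L(11): 11−25=-14≡12 → M
F(5): 5−25=-20≡6 → G

TMG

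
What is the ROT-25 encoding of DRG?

CQF

D(3): 3+25=28≡2 → C
R(17): 17+25=42≡16 → Q
G(6): 6+25=31≡5 → F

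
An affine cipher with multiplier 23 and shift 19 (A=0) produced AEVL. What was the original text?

PFIU

The inverse of 23 mod 26 is 17, since 23·17=391≡1. Apply D(y)=17·(y−19) mod 26:
A(0): 17·(0−19)=-323≡15 → P
E(4): 17·(4−19)=-255≡5 → F
V(21): 17·(21−19)=34≡8 → I
L(11): 17·(11−19)=-136≡20 → U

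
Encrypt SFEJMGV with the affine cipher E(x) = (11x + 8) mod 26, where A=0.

YLADKWF

S(18): 11·18+8=206≡24 → Y
F(5): 11·5+8=63≡11 → L
E(4): 11·4+8=52≡0 → A
J(9): 11·9+8=107≡3 → D
M(12): 11·12+8=140≡10 → K
G(6): 11·6+8=74≡22 → W
V(21): 11·21+8=239≡5 → F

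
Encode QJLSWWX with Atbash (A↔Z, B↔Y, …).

Q(16) → J(9)
J(9) → Q(16)
L(11) → O(14)
S(18) → H(7)
W(22) → D(3)
W(22) → D(3)
X(23) → C(2)

JQOHDDC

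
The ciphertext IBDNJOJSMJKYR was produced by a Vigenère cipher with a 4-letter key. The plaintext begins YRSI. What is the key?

Subtract each crib letter from the matching ciphertext letter (mod 26):
I(8)−Y(24)=-16≡10 → K
B(1)−R(17)=-16≡10 → K
D(3)−S(18)=-15≡11 → L
N(13)−I(8)=5 → F

KKLF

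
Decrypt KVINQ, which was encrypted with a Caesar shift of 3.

K(10): 10−3=7 → H
V(21): 21−3=18 → S
I(8): 8−3=5 → F
N(13): 13−3=10 → K
Q(16): 16−3=13 → N

HSFKN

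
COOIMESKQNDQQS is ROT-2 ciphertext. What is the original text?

C(2): 2−2=0 → A
O(14): 14−2=12 → M
O(14): 14−2=12 → M
I(8): 8−2=6 → G
M(12): 12−2=10 → K
E(4): 4−2=2 → C
S(18): 18−2=16 → Q
K(10): 10−2=8 → I
Q(16): 16−2=14 → O
N(13): 13−2=11 → L
D(3): 3−2=1 → B
Q(16): 16−2=14 → O
Q(16): 16−2=14 → O
S(18): 18−2=16 → Q

AMMGKCQIOLBOOQ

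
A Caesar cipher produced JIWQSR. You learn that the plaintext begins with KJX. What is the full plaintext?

From the crib: J(9)−K(10)=-1≡25, so the shift is 25.
Subtract 25 from each ciphertext letter:
J(9): 9−25=-16≡10 → K
I(8): 8−25=-17≡9 → J
W(22): 22−25=-3≡23 → X
Q(16): 16−25=-9≡17 → R
S(18): 18−25=-7≡19 → T
R(17): 17−25=-8≡18 → S

KJXRTS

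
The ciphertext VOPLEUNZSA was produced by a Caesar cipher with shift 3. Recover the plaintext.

SLMIBRKWPX

V(21): 21−3=18 → S
O(14): 14−3=11 → L
P(15): 15−3=12 → M
L(11): 11−3=8 → I
E(4): 4−3=1 → B
U(20): 20−3=17 → R
N(13): 13−3=10 → K
Z(25): 25−3=22 → W
S(18): 18−3=15 → P
A(0): 0−3=-3≡23 → X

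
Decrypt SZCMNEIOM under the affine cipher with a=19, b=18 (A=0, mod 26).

The inverse of 19 mod 26 is 11, since 19·11=209≡1. Apply D(y)=11·(y−18) mod 26:
S(18): 11·(18−18)=0 → A
Z(25): 11·(25−18)=77≡25 → Z
C(2): 11·(2−18)=-176≡6 → G
M(12): 11·(12−18)=-66≡12 → M
N(13): 11·(13−18)=-55≡23 → X
E(4): 11·(4−18)=-154≡2 → C
I(8): 11·(8−18)=-110≡20 → U
O(14): 11·(14−18)=-44≡8 → I
M(12): 11·(12−18)=-66≡12 → M

AZGMXCUIM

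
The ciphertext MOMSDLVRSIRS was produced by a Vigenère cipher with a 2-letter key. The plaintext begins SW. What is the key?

US

Subtract each crib letter from the matching ciphertext letter (mod 26):
M(12)−S(18)=-6≡20 → U
O(14)−W(22)=-8≡18 → S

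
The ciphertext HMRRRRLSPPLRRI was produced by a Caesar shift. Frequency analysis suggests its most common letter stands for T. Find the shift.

The most frequent ciphertext letter is R (appears 6 times).
R is position 17; T is position 19.
Shift = -2≡24.

24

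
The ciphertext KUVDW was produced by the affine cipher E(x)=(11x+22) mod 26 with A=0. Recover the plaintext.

GOHDA

The inverse of 11 mod 26 is 19, since 11·19=209≡1. Apply D(y)=19·(y−22) mod 26:
K(10): 19·(10−22)=-228≡6 → G
U(20): 19·(20−22)=-38≡14 → O
V(21): 19·(21−22)=-19≡7 → H
D(3): 19·(3−22)=-361≡3 → D
W(22): 19·(22−22)=0 → A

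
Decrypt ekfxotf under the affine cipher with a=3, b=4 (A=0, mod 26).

acjpmfj

The inverse of 3 mod 26 is 9, since 3·9=27≡1. Apply D(y)=9·(y−4) mod 26:
e(4): 9·(4−4)=0 → a
k(10): 9·(10−4)=54≡2 → c
f(5): 9·(5−4)=9 → j
x(23): 9·(23−4)=171≡15 → p
o(14): 9·(14−4)=90≡12 → m
t(19): 9·(19−4)=135≡5 → f
f(5): 9·(5−4)=9 → j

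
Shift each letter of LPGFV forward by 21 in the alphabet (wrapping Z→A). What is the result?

GKBAQ

L(11): 11+21=32≡6 → G
P(15): 15+21=36≡10 → K
G(6): 6+21=27≡1 → B
F(5): 5+21=26≡0 → A
V(21): 21+21=42≡16 → Q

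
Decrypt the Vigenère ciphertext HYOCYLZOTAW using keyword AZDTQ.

HZLJILALAKW

Repeat the key across the ciphertext: AZDTQAZDTQA
H(7)−A(0): 7 → H
Y(24)−Z(25): -1≡25 → Z
O(14)−D(3): 11 → L
C(2)−T(19): -17≡9 → J
Y(24)−Q(16): 8 → I
L(11)−A(0): 11 → L
Z(25)−Z(25): 0 → A
O(14)−D(3): 11 → L
T(19)−T(19): 0 → A
A(0)−Q(16): -16≡10 → K
W(22)−A(0): 22 → W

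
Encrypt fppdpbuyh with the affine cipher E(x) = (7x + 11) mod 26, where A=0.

ummgmsvxi

f(5): 7·5+11=46≡20 → u
p(15): 7·15+11=116≡12 → m
p(15): 7·15+11=116≡12 → m
d(3): 7·3+11=32≡6 → g
p(15): 7·15+11=116≡12 → m
b(1): 7·1+11=18 → s
u(20): 7·20+11=151≡21 → v
y(24): 7·24+11=179≡23 → x
h(7): 7·7+11=60≡8 → i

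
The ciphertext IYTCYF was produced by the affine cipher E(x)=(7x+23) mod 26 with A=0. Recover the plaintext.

The inverse of 7 mod 26 is 15, since 7·15=105≡1. Apply D(y)=15·(y−23) mod 26:
I(8): 15·(8−23)=-225≡9 → J
Y(24): 15·(24−23)=15 → P
T(19): 15·(19−23)=-60≡18 → S
C(2): 15·(2−23)=-315≡23 → X
Y(24): 15·(24−23)=15 → P
F(5): 15·(5−23)=-270≡16 → Q

JPSXPQ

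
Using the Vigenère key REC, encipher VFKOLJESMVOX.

MJMFPLVWOMSZ

Repeat the key across the message: RECRECRECREC
V(21)+R(17): 38≡12 → M
F(5)+E(4): 9 → J
K(10)+C(2): 12 → M
O(14)+R(17): 31≡5 → F
L(11)+E(4): 15 → P
J(9)+C(2): 11 → L
E(4)+R(17): 21 → V
S(18)+E(4): 22 → W
M(12)+C(2): 14 → O
V(21)+R(17): 38≡12 → M
O(14)+E(4): 18 → S
X(23)+C(2): 25 → Z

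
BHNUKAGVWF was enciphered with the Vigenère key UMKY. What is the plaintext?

Repeat the key across the ciphertext: UMKYUMKYUM
B(1)−U(20): -19≡7 → H
H(7)−M(12): -5≡21 → V
N(13)−K(10): 3 → D
U(20)−Y(24): -4≡22 → W
K(10)−U(20): -10≡16 → Q
A(0)−M(12): -12≡14 → O
G(6)−K(10): -4≡22 → W
V(21)−Y(24): -3≡23 → X
W(22)−U(20): 2 → C
F(5)−M(12): -7≡19 → T

HVDWQOWXCT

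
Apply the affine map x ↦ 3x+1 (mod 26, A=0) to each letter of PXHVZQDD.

USWMYXKK

P(15): 3·15+1=46≡20 → U
X(23): 3·23+1=70≡18 → S
H(7): 3·7+1=22 → W
V(21): 3·21+1=64≡12 → M
Z(25): 3·25+1=76≡24 → Y
Q(16): 3·16+1=49≡23 → X
D(3): 3·3+1=10 → K
D(3): 3·3+1=10 → K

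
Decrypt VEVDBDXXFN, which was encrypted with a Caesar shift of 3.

SBSAYAUUCK

V(21): 21−3=18 → S
E(4): 4−3=1 → B
V(21): 21−3=18 → S
D(3): 3−3=0 → A
B(1): 1−3=-2≡24 → Y
D(3): 3−3=0 → A
X(23): 23−3=20 → U
X(23): 23−3=20 → U
F(5): 5−3=2 → C
N(13): 13−3=10 → K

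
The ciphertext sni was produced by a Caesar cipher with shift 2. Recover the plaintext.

s(18): 18−2=16 → q
n(13): 13−2=11 → l
i(8): 8−2=6 → g

qlg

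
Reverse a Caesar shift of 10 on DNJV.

D(3): 3−10=-7≡19 → T
N(13): 13−10=3 → D
J(9): 9−10=-1≡25 → Z
V(21): 21−10=11 → L

TDZL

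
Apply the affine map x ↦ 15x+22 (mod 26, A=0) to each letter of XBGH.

DLIX

X(23): 15·23+22=367≡3 → D
B(1): 15·1+22=37≡11 → L
G(6): 15·6+22=112≡8 → I
H(7): 15·7+22=127≡23 → X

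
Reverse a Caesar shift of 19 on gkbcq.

nrijx

g(6): 6−19=-13≡13 → n
k(10): 10−19=-9≡17 → r
b(1): 1−19=-18≡8 → i
c(2): 2−19=-17≡9 → j
q(16): 16−19=-3≡23 → x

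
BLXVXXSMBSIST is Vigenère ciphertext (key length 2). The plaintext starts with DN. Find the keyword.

YY

Subtract each crib letter from the matching ciphertext letter (mod 26):
B(1)−D(3)=-2≡24 → Y
L(11)−N(13)=-2≡24 → Y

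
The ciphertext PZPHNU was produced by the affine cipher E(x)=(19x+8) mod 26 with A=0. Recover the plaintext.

The inverse of 19 mod 26 is 11, since 19·11=209≡1. Apply D(y)=11·(y−8) mod 26:
P(15): 11·(15−8)=77≡25 → Z
Z(25): 11·(25−8)=187≡5 → F
P(15): 11·(15−8)=77≡25 → Z
H(7): 11·(7−8)=-11≡15 → P
N(13): 11·(13−8)=55≡3 → D
U(20): 11·(20−8)=132≡2 → C

ZFZPDC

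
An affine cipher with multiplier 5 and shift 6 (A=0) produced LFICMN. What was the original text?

BFQUWR

The inverse of 5 mod 26 is 21, since 5·21=105≡1. Apply D(y)=21·(y−6) mod 26:
L(11): 21·(11−6)=105≡1 → B
F(5): 21·(5−6)=-21≡5 → F
I(8): 21·(8−6)=42≡16 → Q
C(2): 21·(2−6)=-84≡20 → U
M(12): 21·(12−6)=126≡22 → W
N(13): 21·(13−6)=147≡17 → R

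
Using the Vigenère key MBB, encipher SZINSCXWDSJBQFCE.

Repeat the key across the message: MBBMBBMBBMBBMBBM
S(18)+M(12): 30≡4 → E
Z(25)+B(1): 26≡0 → A
I(8)+B(1): 9 → J
N(13)+M(12): 25 → Z
S(18)+B(1): 19 → T
C(2)+B(1): 3 → D
X(23)+M(12): 35≡9 → J
W(22)+B(1): 23 → X
D(3)+B(1): 4 → E
S(18)+M(12): 30≡4 → E
J(9)+B(1): 10 → K
B(1)+B(1): 2 → C
Q(16)+M(12): 28≡2 → C
F(5)+B(1): 6 → G
C(2)+B(1): 3 → D
E(4)+M(12): 16 → Q

EAJZTDJXEEKCCGDQ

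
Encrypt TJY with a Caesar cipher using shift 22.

T(19): 19+22=41≡15 → P
J(9): 9+22=31≡5 → F
Y(24): 24+22=46≡20 → U

PFU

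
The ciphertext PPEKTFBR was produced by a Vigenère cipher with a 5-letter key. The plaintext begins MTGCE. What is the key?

DWYIP

Subtract each crib letter from the matching ciphertext letter (mod 26):
P(15)−M(12)=3 → D
P(15)−T(19)=-4≡22 → W
E(4)−G(6)=-2≡24 → Y
K(10)−C(2)=8 → I
T(19)−E(4)=15 → P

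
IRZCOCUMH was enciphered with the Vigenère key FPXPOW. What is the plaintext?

DCCNAGPXK

Repeat the key across the ciphertext: FPXPOWFPX
I(8)−F(5): 3 → D
R(17)−P(15): 2 → C
Z(25)−X(23): 2 → C
C(2)−P(15): -13≡13 → N
O(14)−O(14): 0 → A
C(2)−W(22): -20≡6 → G
U(20)−F(5): 15 → P
M(12)−P(15): -3≡23 → X
H(7)−X(23): -16≡10 → K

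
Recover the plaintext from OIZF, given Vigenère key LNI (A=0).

Repeat the key across the ciphertext: LNIL
O(14)−L(11): 3 → D
I(8)−N(13): -5≡21 → V
Z(25)−I(8): 17 → R
F(5)−L(11): -6≡20 → U

DVRU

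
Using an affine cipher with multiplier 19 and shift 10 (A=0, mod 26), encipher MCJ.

EWZ

M(12): 19·12+10=238≡4 → E
C(2): 19·2+10=48≡22 → W
J(9): 19·9+10=181≡25 → Z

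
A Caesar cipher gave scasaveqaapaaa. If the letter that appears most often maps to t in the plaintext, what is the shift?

7

The most frequent ciphertext letter is a (appears 7 times).
a is position 0; t is position 19.
Shift = -19≡7.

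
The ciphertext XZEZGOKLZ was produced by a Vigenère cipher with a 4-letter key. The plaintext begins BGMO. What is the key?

Subtract each crib letter from the matching ciphertext letter (mod 26):
X(23)−B(1)=22 → W
Z(25)−G(6)=19 → T
E(4)−M(12)=-8≡18 → S
Z(25)−O(14)=11 → L

WTSL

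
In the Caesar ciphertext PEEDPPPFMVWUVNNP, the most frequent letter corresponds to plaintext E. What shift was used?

The most frequent ciphertext letter is P (appears 5 times).
P is position 15; E is position 4.
Shift = 11.

11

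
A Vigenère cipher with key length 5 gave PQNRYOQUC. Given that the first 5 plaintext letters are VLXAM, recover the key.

UFQRM

Subtract each crib letter from the matching ciphertext letter (mod 26):
P(15)−V(21)=-6≡20 → U
Q(16)−L(11)=5 → F
N(13)−X(23)=-10≡16 → Q
R(17)−A(0)=17 → R
Y(24)−M(12)=12 → M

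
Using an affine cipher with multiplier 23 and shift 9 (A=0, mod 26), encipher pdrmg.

p(15): 23·15+9=354≡16 → q
d(3): 23·3+9=78≡0 → a
r(17): 23·17+9=400≡10 → k
m(12): 23·12+9=285≡25 → z
g(6): 23·6+9=147≡17 → r

qakzr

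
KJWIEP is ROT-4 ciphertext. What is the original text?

GFSEAL

K(10): 10−4=6 → G
J(9): 9−4=5 → F
W(22): 22−4=18 → S
I(8): 8−4=4 → E
E(4): 4−4=0 → A
P(15): 15−4=11 → L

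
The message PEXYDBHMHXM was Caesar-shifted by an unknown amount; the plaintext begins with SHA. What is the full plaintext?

SHABGEKPKAP

From the crib: P(15)−S(18)=-3≡23, so the shift is 23.
Subtract 23 from each ciphertext letter:
P(15): 15−23=-8≡18 → S
E(4): 4−23=-19≡7 → H
X(23): 23−23=0 → A
Y(24): 24−23=1 → B
D(3): 3−23=-20≡6 → G
B(1): 1−23=-22≡4 → E
H(7): 7−23=-16≡10 → K
M(12): 12−23=-11≡15 → P
H(7): 7−23=-16≡10 → K
X(23): 23−23=0 → A
M(12): 12−23=-11≡15 → P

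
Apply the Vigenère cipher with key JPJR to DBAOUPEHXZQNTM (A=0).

Repeat the key across the message: JPJRJPJRJPJRJP
D(3)+J(9): 12 → M
B(1)+P(15): 16 → Q
A(0)+J(9): 9 → J
O(14)+R(17): 31≡5 → F
U(20)+J(9): 29≡3 → D
P(15)+P(15): 30≡4 → E
E(4)+J(9): 13 → N
H(7)+R(17): 24 → Y
X(23)+J(9): 32≡6 → G
Z(25)+P(15): 40≡14 → O
Q(16)+J(9): 25 → Z
N(13)+R(17): 30≡4 → E
T(19)+J(9): 28≡2 → C
M(12)+P(15): 27≡1 → B

MQJFDENYGOZECB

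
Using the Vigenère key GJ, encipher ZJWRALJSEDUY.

Repeat the key across the message: GJGJGJGJGJGJ
Z(25)+G(6): 31≡5 → F
J(9)+J(9): 18 → S
W(22)+G(6): 28≡2 → C
R(17)+J(9): 26≡0 → A
A(0)+G(6): 6 → G
L(11)+J(9): 20 → U
J(9)+G(6): 15 → P
S(18)+J(9): 27≡1 → B
E(4)+G(6): 10 → K
D(3)+J(9): 12 → M
U(20)+G(6): 26≡0 → A
Y(24)+J(9): 33≡7 → H

FSCAGUPBKMAH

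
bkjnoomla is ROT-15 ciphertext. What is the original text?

mvuyzzxwl

b(1): 1−15=-14≡12 → m
k(10): 10−15=-5≡21 → v
j(9): 9−15=-6≡20 → u
n(13): 13−15=-2≡24 → y
o(14): 14−15=-1≡25 → z
o(14): 14−15=-1≡25 → z
m(12): 12−15=-3≡23 → x
l(11): 11−15=-4≡22 → w
a(0): 0−15=-15≡11 → l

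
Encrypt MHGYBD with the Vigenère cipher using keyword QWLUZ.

Repeat the key across the message: QWLUZQ
M(12)+Q(16): 28≡2 → C
H(7)+W(22): 29≡3 → D
G(6)+L(11): 17 → R
Y(24)+U(20): 44≡18 → S
B(1)+Z(25): 26≡0 → A
D(3)+Q(16): 19 → T

CDRSAT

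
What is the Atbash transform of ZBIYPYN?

Z(25) → A(0)
B(1) → Y(24)
I(8) → R(17)
Y(24) → B(1)
P(15) → K(10)
Y(24) → B(1)
N(13) → M(12)

AYRBKBM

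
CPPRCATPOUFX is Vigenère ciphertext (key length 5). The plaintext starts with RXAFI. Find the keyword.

LSPMU

Subtract each crib letter from the matching ciphertext letter (mod 26):
C(2)−R(17)=-15≡11 → L
P(15)−X(23)=-8≡18 → S
P(15)−A(0)=15 → P
R(17)−F(5)=12 → M
C(2)−I(8)=-6≡20 → U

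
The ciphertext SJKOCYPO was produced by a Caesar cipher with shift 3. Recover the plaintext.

S(18): 18−3=15 → P
J(9): 9−3=6 → G
K(10): 10−3=7 → H
O(14): 14−3=11 → L
C(2): 2−3=-1≡25 → Z
Y(24): 24−3=21 → V
P(15): 15−3=12 → M
O(14): 14−3=11 → L

PGHLZVML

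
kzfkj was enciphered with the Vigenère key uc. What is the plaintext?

qxlip

Repeat the key across the ciphertext: ucucu
k(10)−u(20): -10≡16 → q
z(25)−c(2): 23 → x
f(5)−u(20): -15≡11 → l
k(10)−c(2): 8 → i
j(9)−u(20): -11≡15 → p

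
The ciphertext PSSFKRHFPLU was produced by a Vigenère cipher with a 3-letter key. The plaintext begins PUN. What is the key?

AYF

Subtract each crib letter from the matching ciphertext letter (mod 26):
P(15)−P(15)=0 → A
S(18)−U(20)=-2≡24 → Y
S(18)−N(13)=5 → F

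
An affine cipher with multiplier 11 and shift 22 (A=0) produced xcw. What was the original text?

tka

The inverse of 11 mod 26 is 19, since 11·19=209≡1. Apply D(y)=19·(y−22) mod 26:
x(23): 19·(23−22)=19 → t
c(2): 19·(2−22)=-380≡10 → k
w(22): 19·(22−22)=0 → a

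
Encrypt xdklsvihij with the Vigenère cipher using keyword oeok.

Repeat the key across the message: oeokoeokoe
x(23)+o(14): 37≡11 → l
d(3)+e(4): 7 → h
k(10)+o(14): 24 → y
l(11)+k(10): 21 → v
s(18)+o(14): 32≡6 → g
v(21)+e(4): 25 → z
i(8)+o(14): 22 → w
h(7)+k(10): 17 → r
i(8)+o(14): 22 → w
j(9)+e(4): 13 → n

lhyvgzwrwn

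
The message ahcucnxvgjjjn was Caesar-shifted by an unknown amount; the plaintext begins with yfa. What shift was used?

2

From the crib: a(0)−y(24)=-24≡2, so the shift is 2.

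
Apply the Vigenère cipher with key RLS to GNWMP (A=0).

Repeat the key across the message: RLSRL
G(6)+R(17): 23 → X
N(13)+L(11): 24 → Y
W(22)+S(18): 40≡14 → O
M(12)+R(17): 29≡3 → D
P(15)+L(11): 26≡0 → A

XYODA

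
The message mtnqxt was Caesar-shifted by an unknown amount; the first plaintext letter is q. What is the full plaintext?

qxrubx

From the crib: m(12)−q(16)=-4≡22, so the shift is 22.
Subtract 22 from each ciphertext letter:
m(12): 12−22=-10≡16 → q
t(19): 19−22=-3≡23 → x
n(13): 13−22=-9≡17 → r
q(16): 16−22=-6≡20 → u
x(23): 23−22=1 → b
t(19): 19−22=-3≡23 → x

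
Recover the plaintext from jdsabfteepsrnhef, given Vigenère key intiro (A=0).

bqzskrlrlhbdfulx

Repeat the key across the ciphertext: intirointirointi
j(9)−i(8): 1 → b
d(3)−n(13): -10≡16 → q
s(18)−t(19): -1≡25 → z
a(0)−i(8): -8≡18 → s
b(1)−r(17): -16≡10 → k
f(5)−o(14): -9≡17 → r
t(19)−i(8): 11 → l
e(4)−n(13): -9≡17 → r
e(4)−t(19): -15≡11 → l
p(15)−i(8): 7 → h
s(18)−r(17): 1 → b
r(17)−o(14): 3 → d
n(13)−i(8): 5 → f
h(7)−n(13): -6≡20 → u
e(4)−t(19): -15≡11 → l
f(5)−i(8): -3≡23 → x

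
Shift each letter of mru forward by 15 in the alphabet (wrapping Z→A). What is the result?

m(12): 12+15=27≡1 → b
r(17): 17+15=32≡6 → g
u(20): 20+15=35≡9 → j

bgj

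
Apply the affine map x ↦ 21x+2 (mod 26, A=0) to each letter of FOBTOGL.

DKXLKYZ

F(5): 21·5+2=107≡3 → D
O(14): 21·14+2=296≡10 → K
B(1): 21·1+2=23 → X
T(19): 21·19+2=401≡11 → L
O(14): 21·14+2=296≡10 → K
G(6): 21·6+2=128≡24 → Y
L(11): 21·11+2=233≡25 → Z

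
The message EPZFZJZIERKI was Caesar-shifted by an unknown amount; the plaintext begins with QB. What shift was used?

14

From the crib: E(4)−Q(16)=-12≡14, so the shift is 14.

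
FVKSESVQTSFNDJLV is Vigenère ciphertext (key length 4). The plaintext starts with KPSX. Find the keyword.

VGSV

Subtract each crib letter from the matching ciphertext letter (mod 26):
F(5)−K(10)=-5≡21 → V
V(21)−P(15)=6 → G
K(10)−S(18)=-8≡18 → S
S(18)−X(23)=-5≡21 → V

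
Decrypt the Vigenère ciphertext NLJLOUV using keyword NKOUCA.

ABVRMUI

Repeat the key across the ciphertext: NKOUCAN
N(13)−N(13): 0 → A
L(11)−K(10): 1 → B
J(9)−O(14): -5≡21 → V
L(11)−U(20): -9≡17 → R
O(14)−C(2): 12 → M
U(20)−A(0): 20 → U
V(21)−N(13): 8 → I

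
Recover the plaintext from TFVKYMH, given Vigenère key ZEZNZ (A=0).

Repeat the key across the ciphertext: ZEZNZZE
T(19)−Z(25): -6≡20 → U
F(5)−E(4): 1 → B
V(21)−Z(25): -4≡22 → W
K(10)−N(13): -3≡23 → X
Y(24)−Z(25): -1≡25 → Z
M(12)−Z(25): -13≡13 → N
H(7)−E(4): 3 → D

UBWXZND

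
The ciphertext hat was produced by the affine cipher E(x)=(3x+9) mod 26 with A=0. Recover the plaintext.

The inverse of 3 mod 26 is 9, since 3·9=27≡1. Apply D(y)=9·(y−9) mod 26:
h(7): 9·(7−9)=-18≡8 → i
a(0): 9·(0−9)=-81≡23 → x
t(19): 9·(19−9)=90≡12 → m

ixm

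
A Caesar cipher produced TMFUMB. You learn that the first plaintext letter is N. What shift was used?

From the crib: T(19)−N(13)=6, so the shift is 6.

6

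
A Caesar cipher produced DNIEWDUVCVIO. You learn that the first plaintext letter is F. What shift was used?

From the crib: D(3)−F(5)=-2≡24, so the shift is 24.

24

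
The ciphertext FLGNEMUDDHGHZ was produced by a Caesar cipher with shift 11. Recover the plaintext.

F(5): 5−11=-6≡20 → U
L(11): 11−11=0 → A
G(6): 6−11=-5≡21 → V
N(13): 13−11=2 → C
E(4): 4−11=-7≡19 → T
M(12): 12−11=1 → B
U(20): 20−11=9 → J
D(3): 3−11=-8≡18 → S
D(3): 3−11=-8≡18 → S
H(7): 7−11=-4≡22 → W
G(6): 6−11=-5≡21 → V
H(7): 7−11=-4≡22 → W
Z(25): 25−11=14 → O

UAVCTBJSSWVWO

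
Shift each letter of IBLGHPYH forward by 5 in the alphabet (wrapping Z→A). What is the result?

NGQLMUDM

I(8): 8+5=13 → N
B(1): 1+5=6 → G
L(11): 11+5=16 → Q
G(6): 6+5=11 → L
H(7): 7+5=12 → M
P(15): 15+5=20 → U
Y(24): 24+5=29≡3 → D
H(7): 7+5=12 → M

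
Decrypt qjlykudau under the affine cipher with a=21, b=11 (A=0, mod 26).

zqanvtmxt

The inverse of 21 mod 26 is 5, since 21·5=105≡1. Apply D(y)=5·(y−11) mod 26:
q(16): 5·(16−11)=25 → z
j(9): 5·(9−11)=-10≡16 → q
l(11): 5·(11−11)=0 → a
y(24): 5·(24−11)=65≡13 → n
k(10): 5·(10−11)=-5≡21 → v
u(20): 5·(20−11)=45≡19 → t
d(3): 5·(3−11)=-40≡12 → m
a(0): 5·(0−11)=-55≡23 → x
u(20): 5·(20−11)=45≡19 → t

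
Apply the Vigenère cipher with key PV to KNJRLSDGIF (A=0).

Repeat the key across the message: PVPVPVPVPV
K(10)+P(15): 25 → Z
N(13)+V(21): 34≡8 → I
J(9)+P(15): 24 → Y
R(17)+V(21): 38≡12 → M
L(11)+P(15): 26≡0 → A
S(18)+V(21): 39≡13 → N
D(3)+P(15): 18 → S
G(6)+V(21): 27≡1 → B
I(8)+P(15): 23 → X
F(5)+V(21): 26≡0 → A

ZIYMANSBXA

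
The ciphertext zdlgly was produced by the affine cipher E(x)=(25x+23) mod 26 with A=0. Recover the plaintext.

The inverse of 25 mod 26 is 25, since 25·25=625≡1. Apply D(y)=25·(y−23) mod 26:
z(25): 25·(25−23)=50≡24 → y
d(3): 25·(3−23)=-500≡20 → u
l(11): 25·(11−23)=-300≡12 → m
g(6): 25·(6−23)=-425≡17 → r
l(11): 25·(11−23)=-300≡12 → m
y(24): 25·(24−23)=25 → z

yumrmz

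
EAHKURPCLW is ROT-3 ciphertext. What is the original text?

E(4): 4−3=1 → B
A(0): 0−3=-3≡23 → X
H(7): 7−3=4 → E
K(10): 10−3=7 → H
U(20): 20−3=17 → R
R(17): 17−3=14 → O
P(15): 15−3=12 → M
C(2): 2−3=-1≡25 → Z
L(11): 11−3=8 → I
W(22): 22−3=19 → T

BXEHROMZIT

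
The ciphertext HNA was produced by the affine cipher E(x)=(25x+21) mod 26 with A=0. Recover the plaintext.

The inverse of 25 mod 26 is 25, since 25·25=625≡1. Apply D(y)=25·(y−21) mod 26:
H(7): 25·(7−21)=-350≡14 → O
N(13): 25·(13−21)=-200≡8 → I
A(0): 25·(0−21)=-525≡21 → V

OIV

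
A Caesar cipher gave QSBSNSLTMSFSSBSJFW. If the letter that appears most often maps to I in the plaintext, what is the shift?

10

The most frequent ciphertext letter is S (appears 7 times).
S is position 18; I is position 8.
Shift = 10.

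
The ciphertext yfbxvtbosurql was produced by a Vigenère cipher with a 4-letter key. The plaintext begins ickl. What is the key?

Subtract each crib letter from the matching ciphertext letter (mod 26):
y(24)−i(8)=16 → q
f(5)−c(2)=3 → d
b(1)−k(10)=-9≡17 → r
x(23)−l(11)=12 → m

qdrm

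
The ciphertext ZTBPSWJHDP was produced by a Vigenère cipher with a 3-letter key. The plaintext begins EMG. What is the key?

VHV

Subtract each crib letter from the matching ciphertext letter (mod 26):
Z(25)−E(4)=21 → V
T(19)−M(12)=7 → H
B(1)−G(6)=-5≡21 → V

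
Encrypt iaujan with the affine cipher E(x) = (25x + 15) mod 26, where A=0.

i(8): 25·8+15=215≡7 → h
a(0): 25·0+15=15 → p
u(20): 25·20+15=515≡21 → v
j(9): 25·9+15=240≡6 → g
a(0): 25·0+15=15 → p
n(13): 25·13+15=340≡2 → c

hpvgpc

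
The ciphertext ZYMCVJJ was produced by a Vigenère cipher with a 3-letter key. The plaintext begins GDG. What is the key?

Subtract each crib letter from the matching ciphertext letter (mod 26):
Z(25)−G(6)=19 → T
Y(24)−D(3)=21 → V
M(12)−G(6)=6 → G

TVG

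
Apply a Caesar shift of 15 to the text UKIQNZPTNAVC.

JZXFCOEICPKR

U(20): 20+15=35≡9 → J
K(10): 10+15=25 → Z
I(8): 8+15=23 → X
Q(16): 16+15=31≡5 → F
N(13): 13+15=28≡2 → C
Z(25): 25+15=40≡14 → O
P(15): 15+15=30≡4 → E
T(19): 19+15=34≡8 → I
N(13): 13+15=28≡2 → C
A(0): 0+15=15 → P
V(21): 21+15=36≡10 → K
C(2): 2+15=17 → R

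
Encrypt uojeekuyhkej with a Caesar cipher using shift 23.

u(20): 20+23=43≡17 → r
o(14): 14+23=37≡11 → l
j(9): 9+23=32≡6 → g
e(4): 4+23=27≡1 → b
e(4): 4+23=27≡1 → b
k(10): 10+23=33≡7 → h
u(20): 20+23=43≡17 → r
y(24): 24+23=47≡21 → v
h(7): 7+23=30≡4 → e
k(10): 10+23=33≡7 → h
e(4): 4+23=27≡1 → b
j(9): 9+23=32≡6 → g

rlgbbhrvehbg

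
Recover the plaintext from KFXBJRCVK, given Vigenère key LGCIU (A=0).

ZZVTPGWTC

Repeat the key across the ciphertext: LGCIULGCI
K(10)−L(11): -1≡25 → Z
F(5)−G(6): -1≡25 → Z
X(23)−C(2): 21 → V
B(1)−I(8): -7≡19 → T
J(9)−U(20): -11≡15 → P
R(17)−L(11): 6 → G
C(2)−G(6): -4≡22 → W
V(21)−C(2): 19 → T
K(10)−I(8): 2 → C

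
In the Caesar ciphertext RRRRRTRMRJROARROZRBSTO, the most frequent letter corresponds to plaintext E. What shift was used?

The most frequent ciphertext letter is R (appears 11 times).
R is position 17; E is position 4.
Shift = 13.

13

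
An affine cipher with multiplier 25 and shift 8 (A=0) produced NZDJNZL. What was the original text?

The inverse of 25 mod 26 is 25, since 25·25=625≡1. Apply D(y)=25·(y−8) mod 26:
N(13): 25·(13−8)=125≡21 → V
Z(25): 25·(25−8)=425≡9 → J
D(3): 25·(3−8)=-125≡5 → F
J(9): 25·(9−8)=25 → Z
N(13): 25·(13−8)=125≡21 → V
Z(25): 25·(25−8)=425≡9 → J
L(11): 25·(11−8)=75≡23 → X

VJFZVJX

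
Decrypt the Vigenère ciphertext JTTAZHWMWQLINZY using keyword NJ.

WKGRMYJDJHYZAQL

Repeat the key across the ciphertext: NJNJNJNJNJNJNJN
J(9)−N(13): -4≡22 → W
T(19)−J(9): 10 → K
T(19)−N(13): 6 → G
A(0)−J(9): -9≡17 → R
Z(25)−N(13): 12 → M
H(7)−J(9): -2≡24 → Y
W(22)−N(13): 9 → J
M(12)−J(9): 3 → D
W(22)−N(13): 9 → J
Q(16)−J(9): 7 → H
L(11)−N(13): -2≡24 → Y
I(8)−J(9): -1≡25 → Z
N(13)−N(13): 0 → A
Z(25)−J(9): 16 → Q
Y(24)−N(13): 11 → L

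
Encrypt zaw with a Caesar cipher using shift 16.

pqm

z(25): 25+16=41≡15 → p
a(0): 0+16=16 → q
w(22): 22+16=38≡12 → m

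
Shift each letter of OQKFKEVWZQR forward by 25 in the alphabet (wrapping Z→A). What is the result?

O(14): 14+25=39≡13 → N
Q(16): 16+25=41≡15 → P
K(10): 10+25=35≡9 → J
F(5): 5+25=30≡4 → E
K(10): 10+25=35≡9 → J
E(4): 4+25=29≡3 → D
V(21): 21+25=46≡20 → U
W(22): 22+25=47≡21 → V
Z(25): 25+25=50≡24 → Y
Q(16): 16+25=41≡15 → P
R(17): 17+25=42≡16 → Q

NPJEJDUVYPQ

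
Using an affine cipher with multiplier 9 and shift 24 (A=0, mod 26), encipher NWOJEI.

LOUBIS

N(13): 9·13+24=141≡11 → L
W(22): 9·22+24=222≡14 → O
O(14): 9·14+24=150≡20 → U
J(9): 9·9+24=105≡1 → B
E(4): 9·4+24=60≡8 → I
I(8): 9·8+24=96≡18 → S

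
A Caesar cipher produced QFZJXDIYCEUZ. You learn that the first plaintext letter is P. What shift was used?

From the crib: Q(16)−P(15)=1, so the shift is 1.

1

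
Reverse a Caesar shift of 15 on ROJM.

R(17): 17−15=2 → C
O(14): 14−15=-1≡25 → Z
J(9): 9−15=-6≡20 → U
M(12): 12−15=-3≡23 → X

CZUX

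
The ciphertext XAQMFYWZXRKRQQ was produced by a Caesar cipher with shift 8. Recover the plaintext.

X(23): 23−8=15 → P
A(0): 0−8=-8≡18 → S
Q(16): 16−8=8 → I
M(12): 12−8=4 → E
F(5): 5−8=-3≡23 → X
Y(24): 24−8=16 → Q
W(22): 22−8=14 → O
Z(25): 25−8=17 → R
X(23): 23−8=15 → P
R(17): 17−8=9 → J
K(10): 10−8=2 → C
R(17): 17−8=9 → J
Q(16): 16−8=8 → I
Q(16): 16−8=8 → I

PSIEXQORPJCJII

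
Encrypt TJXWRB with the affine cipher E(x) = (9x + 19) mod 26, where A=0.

IWSJQC

T(19): 9·19+19=190≡8 → I
J(9): 9·9+19=100≡22 → W
X(23): 9·23+19=226≡18 → S
W(22): 9·22+19=217≡9 → J
R(17): 9·17+19=172≡16 → Q
B(1): 9·1+19=28≡2 → C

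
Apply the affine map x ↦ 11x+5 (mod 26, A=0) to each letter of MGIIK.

M(12): 11·12+5=137≡7 → H
G(6): 11·6+5=71≡19 → T
I(8): 11·8+5=93≡15 → P
I(8): 11·8+5=93≡15 → P
K(10): 11·10+5=115≡11 → L

HTPPL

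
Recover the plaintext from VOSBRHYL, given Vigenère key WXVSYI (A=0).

Repeat the key across the ciphertext: WXVSYIWX
V(21)−W(22): -1≡25 → Z
O(14)−X(23): -9≡17 → R
S(18)−V(21): -3≡23 → X
B(1)−S(18): -17≡9 → J
R(17)−Y(24): -7≡19 → T
H(7)−I(8): -1≡25 → Z
Y(24)−W(22): 2 → C
L(11)−X(23): -12≡14 → O

ZRXJTZCO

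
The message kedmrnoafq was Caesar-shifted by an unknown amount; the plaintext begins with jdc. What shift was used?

From the crib: k(10)−j(9)=1, so the shift is 1.

1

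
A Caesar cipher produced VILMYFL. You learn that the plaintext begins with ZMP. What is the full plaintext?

ZMPQCJP

From the crib: V(21)−Z(25)=-4≡22, so the shift is 22.
Subtract 22 from each ciphertext letter:
V(21): 21−22=-1≡25 → Z
I(8): 8−22=-14≡12 → M
L(11): 11−22=-11≡15 → P
M(12): 12−22=-10≡16 → Q
Y(24): 24−22=2 → C
F(5): 5−22=-17≡9 → J
L(11): 11−22=-11≡15 → P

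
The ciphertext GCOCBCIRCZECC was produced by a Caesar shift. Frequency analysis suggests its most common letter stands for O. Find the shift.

14

The most frequent ciphertext letter is C (appears 6 times).
C is position 2; O is position 14.
Shift = -12≡14.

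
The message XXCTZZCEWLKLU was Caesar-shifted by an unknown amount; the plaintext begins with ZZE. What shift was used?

24

From the crib: X(23)−Z(25)=-2≡24, so the shift is 24.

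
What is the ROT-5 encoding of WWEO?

W(22): 22+5=27≡1 → B
W(22): 22+5=27≡1 → B
E(4): 4+5=9 → J
O(14): 14+5=19 → T

BBJT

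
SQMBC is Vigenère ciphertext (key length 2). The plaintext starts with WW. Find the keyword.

WU

Subtract each crib letter from the matching ciphertext letter (mod 26):
S(18)−W(22)=-4≡22 → W
Q(16)−W(22)=-6≡20 → U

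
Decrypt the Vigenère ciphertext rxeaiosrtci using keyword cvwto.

pcihumxvaog

Repeat the key across the ciphertext: cvwtocvwtoc
r(17)−c(2): 15 → p
x(23)−v(21): 2 → c
e(4)−w(22): -18≡8 → i
a(0)−t(19): -19≡7 → h
i(8)−o(14): -6≡20 → u
o(14)−c(2): 12 → m
s(18)−v(21): -3≡23 → x
r(17)−w(22): -5≡21 → v
t(19)−t(19): 0 → a
c(2)−o(14): -12≡14 → o
i(8)−c(2): 6 → g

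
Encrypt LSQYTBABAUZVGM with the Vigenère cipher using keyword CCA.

NUQAVBCDAWBVIO

Repeat the key across the message: CCACCACCACCACC
L(11)+C(2): 13 → N
S(18)+C(2): 20 → U
Q(16)+A(0): 16 → Q
Y(24)+C(2): 26≡0 → A
T(19)+C(2): 21 → V
B(1)+A(0): 1 → B
A(0)+C(2): 2 → C
B(1)+C(2): 3 → D
A(0)+A(0): 0 → A
U(20)+C(2): 22 → W
Z(25)+C(2): 27≡1 → B
V(21)+A(0): 21 → V
G(6)+C(2): 8 → I
M(12)+C(2): 14 → O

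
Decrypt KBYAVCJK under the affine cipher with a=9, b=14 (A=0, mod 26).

ONEKVQLO

The inverse of 9 mod 26 is 3, since 9·3=27≡1. Apply D(y)=3·(y−14) mod 26:
K(10): 3·(10−14)=-12≡14 → O
B(1): 3·(1−14)=-39≡13 → N
Y(24): 3·(24−14)=30≡4 → E
A(0): 3·(0−14)=-42≡10 → K
V(21): 3·(21−14)=21 → V
C(2): 3·(2−14)=-36≡16 → Q
J(9): 3·(9−14)=-15≡11 → L
K(10): 3·(10−14)=-12≡14 → O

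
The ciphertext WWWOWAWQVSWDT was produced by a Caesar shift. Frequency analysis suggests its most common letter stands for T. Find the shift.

The most frequent ciphertext letter is W (appears 6 times).
W is position 22; T is position 19.
Shift = 3.

3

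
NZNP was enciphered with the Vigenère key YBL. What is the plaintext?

Repeat the key across the ciphertext: YBLY
N(13)−Y(24): -11≡15 → P
Z(25)−B(1): 24 → Y
N(13)−L(11): 2 → C
P(15)−Y(24): -9≡17 → R

PYCR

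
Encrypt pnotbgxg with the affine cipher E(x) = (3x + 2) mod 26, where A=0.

p(15): 3·15+2=47≡21 → v
n(13): 3·13+2=41≡15 → p
o(14): 3·14+2=44≡18 → s
t(19): 3·19+2=59≡7 → h
b(1): 3·1+2=5 → f
g(6): 3·6+2=20 → u
x(23): 3·23+2=71≡19 → t
g(6): 3·6+2=20 → u

vpshfutu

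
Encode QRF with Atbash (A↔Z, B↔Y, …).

Q(16) → J(9)
R(17) → I(8)
F(5) → U(20)

JIU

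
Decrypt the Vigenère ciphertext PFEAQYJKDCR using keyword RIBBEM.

YXDZMMSCCBN

Repeat the key across the ciphertext: RIBBEMRIBBE
P(15)−R(17): -2≡24 → Y
F(5)−I(8): -3≡23 → X
E(4)−B(1): 3 → D
A(0)−B(1): -1≡25 → Z
Q(16)−E(4): 12 → M
Y(24)−M(12): 12 → M
J(9)−R(17): -8≡18 → S
K(10)−I(8): 2 → C
D(3)−B(1): 2 → C
C(2)−B(1): 1 → B
R(17)−E(4): 13 → N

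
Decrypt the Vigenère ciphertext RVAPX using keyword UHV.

XOFVQ

Repeat the key across the ciphertext: UHVUH
R(17)−U(20): -3≡23 → X
V(21)−H(7): 14 → O
A(0)−V(21): -21≡5 → F
P(15)−U(20): -5≡21 → V
X(23)−H(7): 16 → Q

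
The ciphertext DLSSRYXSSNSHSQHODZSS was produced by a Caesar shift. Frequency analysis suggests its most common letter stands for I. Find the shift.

The most frequent ciphertext letter is S (appears 8 times).
S is position 18; I is position 8.
Shift = 10.

10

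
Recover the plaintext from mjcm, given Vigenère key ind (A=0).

ewze

Repeat the key across the ciphertext: indi
m(12)−i(8): 4 → e
j(9)−n(13): -4≡22 → w
c(2)−d(3): -1≡25 → z
m(12)−i(8): 4 → e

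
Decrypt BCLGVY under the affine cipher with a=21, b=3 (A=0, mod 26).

The inverse of 21 mod 26 is 5, since 21·5=105≡1. Apply D(y)=5·(y−3) mod 26:
B(1): 5·(1−3)=-10≡16 → Q
C(2): 5·(2−3)=-5≡21 → V
L(11): 5·(11−3)=40≡14 → O
G(6): 5·(6−3)=15 → P
V(21): 5·(21−3)=90≡12 → M
Y(24): 5·(24−3)=105≡1 → B

QVOPMB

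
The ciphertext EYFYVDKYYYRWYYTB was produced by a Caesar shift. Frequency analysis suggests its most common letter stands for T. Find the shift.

5

The most frequent ciphertext letter is Y (appears 7 times).
Y is position 24; T is position 19.
Shift = 5.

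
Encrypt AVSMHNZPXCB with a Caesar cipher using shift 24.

YTQKFLXNVAZ

A(0): 0+24=24 → Y
V(21): 21+24=45≡19 → T
S(18): 18+24=42≡16 → Q
M(12): 12+24=36≡10 → K
H(7): 7+24=31≡5 → F
N(13): 13+24=37≡11 → L
Z(25): 25+24=49≡23 → X
P(15): 15+24=39≡13 → N
X(23): 23+24=47≡21 → V
C(2): 2+24=26≡0 → A
B(1): 1+24=25 → Z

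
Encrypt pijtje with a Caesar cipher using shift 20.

jcdndy

p(15): 15+20=35≡9 → j
i(8): 8+20=28≡2 → c
j(9): 9+20=29≡3 → d
t(19): 19+20=39≡13 → n
j(9): 9+20=29≡3 → d
e(4): 4+20=24 → y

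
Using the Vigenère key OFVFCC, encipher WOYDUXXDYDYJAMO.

Repeat the key across the message: OFVFCCOFVFCCOFV
W(22)+O(14): 36≡10 → K
O(14)+F(5): 19 → T
Y(24)+V(21): 45≡19 → T
D(3)+F(5): 8 → I
U(20)+C(2): 22 → W
X(23)+C(2): 25 → Z
X(23)+O(14): 37≡11 → L
D(3)+F(5): 8 → I
Y(24)+V(21): 45≡19 → T
D(3)+F(5): 8 → I
Y(24)+C(2): 26≡0 → A
J(9)+C(2): 11 → L
A(0)+O(14): 14 → O
M(12)+F(5): 17 → R
O(14)+V(21): 35≡9 → J

KTTIWZLITIALORJ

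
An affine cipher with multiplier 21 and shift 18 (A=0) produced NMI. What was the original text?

The inverse of 21 mod 26 is 5, since 21·5=105≡1. Apply D(y)=5·(y−18) mod 26:
N(13): 5·(13−18)=-25≡1 → B
M(12): 5·(12−18)=-30≡22 → W
I(8): 5·(8−18)=-50≡2 → C

BWC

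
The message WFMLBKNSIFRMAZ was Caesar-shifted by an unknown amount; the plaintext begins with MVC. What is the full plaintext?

MVCBRADIYVHCQP

From the crib: W(22)−M(12)=10, so the shift is 10.
Subtract 10 from each ciphertext letter:
W(22): 22−10=12 → M
F(5): 5−10=-5≡21 → V
M(12): 12−10=2 → C
L(11): 11−10=1 → B
B(1): 1−10=-9≡17 → R
K(10): 10−10=0 → A
N(13): 13−10=3 → D
S(18): 18−10=8 → I
I(8): 8−10=-2≡24 → Y
F(5): 5−10=-5≡21 → V
R(17): 17−10=7 → H
M(12): 12−10=2 → C
A(0): 0−10=-10≡16 → Q
Z(25): 25−10=15 → P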